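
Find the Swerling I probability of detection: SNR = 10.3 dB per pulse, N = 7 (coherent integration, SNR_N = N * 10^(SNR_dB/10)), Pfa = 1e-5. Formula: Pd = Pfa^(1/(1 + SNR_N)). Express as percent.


SNR_lin = 10^(10.3/10) = 10.71519
SNR_N = 7 * 10.71519 = 75.00633
1/(1 + SNR_N) = 1/76.00633 = 0.0131568
Pd = (1e-5)^0.0131568 = 0.85944
Pd = 85.9%

85.9%


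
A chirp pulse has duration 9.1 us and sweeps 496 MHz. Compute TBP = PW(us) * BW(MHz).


TBP = 9.1 * 496 = 4513.6

4513.6


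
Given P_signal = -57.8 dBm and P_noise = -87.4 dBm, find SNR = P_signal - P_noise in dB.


SNR = -57.8 - (-87.4) = 29.6 dB

29.6 dB


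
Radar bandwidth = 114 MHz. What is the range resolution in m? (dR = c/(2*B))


dR = 3e8 / (2 * 114000000.0) = 1.32 m

1.32 m


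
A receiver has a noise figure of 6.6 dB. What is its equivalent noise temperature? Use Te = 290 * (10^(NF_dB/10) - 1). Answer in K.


NF_lin = 10^(6.6/10) = 4.570882
Te = 290 * (4.570882 - 1) = 1035.6 K

1035.6 K


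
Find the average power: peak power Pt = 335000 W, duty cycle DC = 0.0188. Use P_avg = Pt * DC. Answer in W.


P_avg = 335000 * 0.0188 = 6298.0 W

6298.0 W


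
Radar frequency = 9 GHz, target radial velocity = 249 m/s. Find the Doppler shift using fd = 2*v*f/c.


fd = 2 * 249 * 9000000000.0 / 3e8 = 14940.0 Hz

14940.0 Hz


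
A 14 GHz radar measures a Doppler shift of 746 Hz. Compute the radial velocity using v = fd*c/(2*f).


v = 746 * 3e8 / (2 * 14000000000.0) = 8.0 m/s

8.0 m/s


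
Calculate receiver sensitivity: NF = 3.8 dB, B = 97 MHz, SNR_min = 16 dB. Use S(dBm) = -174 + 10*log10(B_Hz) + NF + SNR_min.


10*log10(97000000.0) = 79.87
S = -174 + 79.87 + 3.8 + 16 = -74.3 dBm

-74.3 dBm


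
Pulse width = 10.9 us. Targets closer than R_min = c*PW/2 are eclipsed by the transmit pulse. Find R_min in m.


R_min = 3e8 * 10.9e-6 / 2 = 1635.0 m

1635.0 m


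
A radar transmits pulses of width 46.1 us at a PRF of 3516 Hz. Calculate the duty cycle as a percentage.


DC = 46.1e-6 * 3516 * 100 = 16.21%

16.21%


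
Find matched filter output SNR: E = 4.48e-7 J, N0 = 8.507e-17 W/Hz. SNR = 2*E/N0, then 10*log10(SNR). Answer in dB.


SNR_lin = 2 * 4.48e-7 / 8.507e-17 = 1.053e10
SNR_dB = 10*log10(1.053e10) = 100.2 dB

100.2 dB


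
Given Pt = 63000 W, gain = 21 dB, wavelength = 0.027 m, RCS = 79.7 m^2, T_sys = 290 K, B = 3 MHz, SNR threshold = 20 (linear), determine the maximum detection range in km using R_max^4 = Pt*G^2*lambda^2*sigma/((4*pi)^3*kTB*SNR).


G_lin = 10^(21/10) = 125.892541
R^4 = 63000 * 125.892541^2 * 0.027^2 * 79.7 / ((4*pi)^3 * 1.38e-23 * 290 * 3000000.0 * 20)
R^4 = 1.2175e17 m^4
R_max = (1.2175e17)^(1/4) = 18679.6 m = 18.7 km

18.7 km


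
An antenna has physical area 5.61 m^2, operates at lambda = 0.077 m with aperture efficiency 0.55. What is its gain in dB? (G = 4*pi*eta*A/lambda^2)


G_linear = 4*pi*0.55*5.61/0.077^2 = 6539.64
G_dB = 10*log10(6539.64) = 38.2 dB

38.2 dB


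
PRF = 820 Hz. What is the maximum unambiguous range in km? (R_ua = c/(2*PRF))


R_ua = 3e8 / (2 * 820) = 182926.8 m = 182.9 km

182.9 km


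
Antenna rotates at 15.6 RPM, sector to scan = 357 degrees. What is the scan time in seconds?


t = 357 / (15.6 * 360) * 60 = 3.81 s

3.81 s


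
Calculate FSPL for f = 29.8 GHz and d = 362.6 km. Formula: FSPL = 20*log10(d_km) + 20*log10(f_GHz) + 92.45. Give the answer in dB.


20*log10(362.6) = 51.19
20*log10(29.8) = 29.48
FSPL = 173.1 dB

173.1 dB


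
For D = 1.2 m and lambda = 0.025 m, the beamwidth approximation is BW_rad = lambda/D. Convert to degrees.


BW_rad = 0.025 / 1.2 = 0.020833
BW_deg = 1.19 degrees

1.19 degrees


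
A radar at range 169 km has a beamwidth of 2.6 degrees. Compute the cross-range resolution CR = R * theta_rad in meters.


BW_rad = 0.045378561
CR = 169000 * 0.045378561 = 7669.0 m

7669.0 m


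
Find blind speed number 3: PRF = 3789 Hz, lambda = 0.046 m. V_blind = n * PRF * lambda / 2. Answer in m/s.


V_blind = 3 * 3789 * 0.046 / 2 = 261.4 m/s

261.4 m/s


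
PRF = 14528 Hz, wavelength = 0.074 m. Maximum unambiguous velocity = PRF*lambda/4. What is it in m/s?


V_ua = 14528 * 0.074 / 4 = 268.8 m/s

268.8 m/s


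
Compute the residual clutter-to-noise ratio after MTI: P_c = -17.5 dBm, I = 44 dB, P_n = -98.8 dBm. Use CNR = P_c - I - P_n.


CNR = -17.5 - 44 - (-98.8) = 37.3 dB

37.3 dB


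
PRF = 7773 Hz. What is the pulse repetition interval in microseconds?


PRI = 1/7773 = 0.0001286505 s = 128.7 us

128.7 us


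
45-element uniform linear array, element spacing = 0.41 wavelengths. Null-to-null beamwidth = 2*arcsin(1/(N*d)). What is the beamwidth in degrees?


1/(N*d) = 1/(45*0.41) = 0.054201
BW = 2*arcsin(0.054201) = 6.2 degrees

6.2 degrees


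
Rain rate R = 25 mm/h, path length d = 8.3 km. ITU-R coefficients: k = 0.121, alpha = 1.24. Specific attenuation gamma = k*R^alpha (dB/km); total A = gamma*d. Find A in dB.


gamma = 0.121 * 25^1.24 = 6.549844 dB/km
A = 6.549844 * 8.3 = 54.36 dB

54.36 dB


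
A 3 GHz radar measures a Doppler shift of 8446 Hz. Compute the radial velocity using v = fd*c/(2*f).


v = 8446 * 3e8 / (2 * 3000000000.0) = 422.3 m/s

422.3 m/s


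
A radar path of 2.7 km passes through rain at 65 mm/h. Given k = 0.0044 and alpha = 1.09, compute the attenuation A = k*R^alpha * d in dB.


gamma = 0.0044 * 65^1.09 = 0.416417 dB/km
A = 0.416417 * 2.7 = 1.12 dB

1.12 dB


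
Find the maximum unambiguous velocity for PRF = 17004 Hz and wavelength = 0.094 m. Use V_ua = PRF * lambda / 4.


V_ua = 17004 * 0.094 / 4 = 399.6 m/s

399.6 m/s


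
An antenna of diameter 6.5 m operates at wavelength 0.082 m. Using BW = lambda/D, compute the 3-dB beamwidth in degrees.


BW_rad = 0.082 / 6.5 = 0.012615
BW_deg = 0.72 degrees

0.72 degrees


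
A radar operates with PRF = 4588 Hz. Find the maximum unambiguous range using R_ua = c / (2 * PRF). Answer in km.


R_ua = 3e8 / (2 * 4588) = 32694.0 m = 32.7 km

32.7 km


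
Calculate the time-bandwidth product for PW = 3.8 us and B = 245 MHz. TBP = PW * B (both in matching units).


TBP = 3.8 * 245 = 931.0

931.0


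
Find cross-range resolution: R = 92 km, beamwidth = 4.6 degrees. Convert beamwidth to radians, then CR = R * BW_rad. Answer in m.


BW_rad = 0.080285146
CR = 92000 * 0.080285146 = 7386.2 m

7386.2 m


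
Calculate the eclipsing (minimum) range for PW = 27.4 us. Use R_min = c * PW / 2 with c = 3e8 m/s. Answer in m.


R_min = 3e8 * 27.4e-6 / 2 = 4110.0 m

4110.0 m


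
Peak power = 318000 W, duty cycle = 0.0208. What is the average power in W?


P_avg = 318000 * 0.0208 = 6614.4 W

6614.4 W


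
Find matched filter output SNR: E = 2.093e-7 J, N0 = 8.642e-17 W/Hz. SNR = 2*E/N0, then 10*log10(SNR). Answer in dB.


SNR_lin = 2 * 2.093e-7 / 8.642e-17 = 4.844e9
SNR_dB = 10*log10(4.844e9) = 96.9 dB

96.9 dB


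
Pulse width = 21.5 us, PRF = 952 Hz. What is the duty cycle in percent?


DC = 21.5e-6 * 952 * 100 = 2.05%

2.05%


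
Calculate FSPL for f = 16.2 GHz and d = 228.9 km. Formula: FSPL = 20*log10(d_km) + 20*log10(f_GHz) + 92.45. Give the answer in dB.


20*log10(228.9) = 47.19
20*log10(16.2) = 24.19
FSPL = 163.8 dB

163.8 dB


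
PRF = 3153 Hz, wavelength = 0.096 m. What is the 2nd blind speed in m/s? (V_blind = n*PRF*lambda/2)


V_blind = 2 * 3153 * 0.096 / 2 = 302.7 m/s

302.7 m/s


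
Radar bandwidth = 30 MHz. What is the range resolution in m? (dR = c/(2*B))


dR = 3e8 / (2 * 30000000.0) = 5.0 m

5.0 m


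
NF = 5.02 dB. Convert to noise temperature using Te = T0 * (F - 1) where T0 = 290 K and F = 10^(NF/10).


NF_lin = 10^(5.02/10) = 3.176874
Te = 290 * (3.176874 - 1) = 631.3 K

631.3 K


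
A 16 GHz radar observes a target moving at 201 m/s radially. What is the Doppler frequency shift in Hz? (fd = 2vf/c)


fd = 2 * 201 * 16000000000.0 / 3e8 = 21440.0 Hz

21440.0 Hz


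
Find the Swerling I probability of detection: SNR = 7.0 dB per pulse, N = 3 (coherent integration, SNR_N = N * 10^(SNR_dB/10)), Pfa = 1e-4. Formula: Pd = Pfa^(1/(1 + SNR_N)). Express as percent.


SNR_lin = 10^(7.0/10) = 5.01187
SNR_N = 3 * 5.01187 = 15.03561
1/(1 + SNR_N) = 1/16.03561 = 0.0623612
Pd = (1e-4)^0.0623612 = 0.56306
Pd = 56.3%

56.3%


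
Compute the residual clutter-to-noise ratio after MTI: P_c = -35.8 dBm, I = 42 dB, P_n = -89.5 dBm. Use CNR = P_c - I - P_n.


CNR = -35.8 - 42 - (-89.5) = 11.7 dB

11.7 dB


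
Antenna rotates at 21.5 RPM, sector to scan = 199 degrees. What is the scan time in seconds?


t = 199 / (21.5 * 360) * 60 = 1.54 s

1.54 s


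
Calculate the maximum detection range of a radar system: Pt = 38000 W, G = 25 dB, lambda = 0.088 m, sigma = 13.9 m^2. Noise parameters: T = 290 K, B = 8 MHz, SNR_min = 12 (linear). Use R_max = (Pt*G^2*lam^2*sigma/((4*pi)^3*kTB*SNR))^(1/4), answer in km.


G_lin = 10^(25/10) = 316.227766
R^4 = 38000 * 316.227766^2 * 0.088^2 * 13.9 / ((4*pi)^3 * 1.38e-23 * 290 * 8000000.0 * 12)
R^4 = 5.3652e17 m^4
R_max = (5.3652e17)^(1/4) = 27064.3 m = 27.1 km

27.1 km


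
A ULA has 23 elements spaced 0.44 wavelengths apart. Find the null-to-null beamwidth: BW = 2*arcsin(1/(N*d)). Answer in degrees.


1/(N*d) = 1/(23*0.44) = 0.098814
BW = 2*arcsin(0.098814) = 11.3 degrees

11.3 degrees


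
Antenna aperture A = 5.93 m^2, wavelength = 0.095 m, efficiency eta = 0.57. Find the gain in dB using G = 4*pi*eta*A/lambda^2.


G_linear = 4*pi*0.57*5.93/0.095^2 = 4706.44
G_dB = 10*log10(4706.44) = 36.7 dB

36.7 dB


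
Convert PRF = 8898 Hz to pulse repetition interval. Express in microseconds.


PRI = 1/8898 = 0.0001123848 s = 112.4 us

112.4 us


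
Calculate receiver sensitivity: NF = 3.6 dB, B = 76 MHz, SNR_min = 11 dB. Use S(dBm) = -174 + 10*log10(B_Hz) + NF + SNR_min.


10*log10(76000000.0) = 78.81
S = -174 + 78.81 + 3.6 + 11 = -80.6 dBm

-80.6 dBm


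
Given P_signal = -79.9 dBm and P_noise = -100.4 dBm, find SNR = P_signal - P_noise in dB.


SNR = -79.9 - (-100.4) = 20.5 dB

20.5 dB


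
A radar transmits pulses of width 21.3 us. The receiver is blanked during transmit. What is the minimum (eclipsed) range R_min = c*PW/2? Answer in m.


R_min = 3e8 * 21.3e-6 / 2 = 3195.0 m

3195.0 m


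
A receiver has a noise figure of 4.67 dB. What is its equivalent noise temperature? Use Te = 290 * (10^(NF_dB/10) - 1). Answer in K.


NF_lin = 10^(4.67/10) = 2.930893
Te = 290 * (2.930893 - 1) = 560.0 K

560.0 K


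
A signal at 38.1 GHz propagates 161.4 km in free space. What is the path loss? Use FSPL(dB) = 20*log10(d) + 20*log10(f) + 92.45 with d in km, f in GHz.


20*log10(161.4) = 44.16
20*log10(38.1) = 31.62
FSPL = 168.2 dB

168.2 dB


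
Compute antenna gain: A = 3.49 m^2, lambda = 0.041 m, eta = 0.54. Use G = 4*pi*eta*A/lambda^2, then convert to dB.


G_linear = 4*pi*0.54*3.49/0.041^2 = 14088.39
G_dB = 10*log10(14088.39) = 41.5 dB

41.5 dB


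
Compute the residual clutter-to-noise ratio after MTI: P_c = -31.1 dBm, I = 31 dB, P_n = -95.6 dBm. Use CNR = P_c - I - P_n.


CNR = -31.1 - 31 - (-95.6) = 33.5 dB

33.5 dB


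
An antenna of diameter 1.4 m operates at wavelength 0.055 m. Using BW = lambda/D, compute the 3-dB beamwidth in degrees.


BW_rad = 0.055 / 1.4 = 0.039286
BW_deg = 2.25 degrees

2.25 degrees


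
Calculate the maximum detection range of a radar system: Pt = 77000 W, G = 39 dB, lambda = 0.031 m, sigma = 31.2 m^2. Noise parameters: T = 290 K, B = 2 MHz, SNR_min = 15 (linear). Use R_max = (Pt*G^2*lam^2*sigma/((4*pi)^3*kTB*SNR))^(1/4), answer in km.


G_lin = 10^(39/10) = 7943.282347
R^4 = 77000 * 7943.282347^2 * 0.031^2 * 31.2 / ((4*pi)^3 * 1.38e-23 * 290 * 2000000.0 * 15)
R^4 = 6.11422e20 m^4
R_max = (6.11422e20)^(1/4) = 157248.0 m = 157.2 km

157.2 km


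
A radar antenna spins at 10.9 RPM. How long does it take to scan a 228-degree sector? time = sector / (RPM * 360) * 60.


t = 228 / (10.9 * 360) * 60 = 3.49 s

3.49 s


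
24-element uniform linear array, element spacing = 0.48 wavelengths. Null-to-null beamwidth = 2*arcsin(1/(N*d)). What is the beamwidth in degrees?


1/(N*d) = 1/(24*0.48) = 0.086806
BW = 2*arcsin(0.086806) = 10.0 degrees

10.0 degrees


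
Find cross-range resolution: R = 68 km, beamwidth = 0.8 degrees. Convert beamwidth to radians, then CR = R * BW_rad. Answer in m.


BW_rad = 0.013962634
CR = 68000 * 0.013962634 = 949.5 m

949.5 m


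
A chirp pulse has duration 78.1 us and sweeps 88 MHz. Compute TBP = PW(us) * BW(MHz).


TBP = 78.1 * 88 = 6872.8

6872.8


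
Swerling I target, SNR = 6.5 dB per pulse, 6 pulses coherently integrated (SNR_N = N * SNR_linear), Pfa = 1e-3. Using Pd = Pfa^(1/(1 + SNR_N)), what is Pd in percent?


SNR_lin = 10^(6.5/10) = 4.46684
SNR_N = 6 * 4.46684 = 26.80104
1/(1 + SNR_N) = 1/27.80104 = 0.0359699
Pd = (1e-3)^0.0359699 = 0.77999
Pd = 78.0%

78.0%


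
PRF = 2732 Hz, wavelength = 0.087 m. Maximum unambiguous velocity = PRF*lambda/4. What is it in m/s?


V_ua = 2732 * 0.087 / 4 = 59.4 m/s

59.4 m/s


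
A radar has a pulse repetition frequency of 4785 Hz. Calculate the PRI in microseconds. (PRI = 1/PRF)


PRI = 1/4785 = 0.0002089864 s = 209.0 us

209.0 us


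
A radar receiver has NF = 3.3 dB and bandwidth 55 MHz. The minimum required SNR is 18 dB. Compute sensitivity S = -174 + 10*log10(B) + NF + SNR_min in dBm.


10*log10(55000000.0) = 77.4
S = -174 + 77.4 + 3.3 + 18 = -75.3 dBm

-75.3 dBm


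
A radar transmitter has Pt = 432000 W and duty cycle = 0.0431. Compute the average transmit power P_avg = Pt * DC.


P_avg = 432000 * 0.0431 = 18619.2 W

18619.2 W


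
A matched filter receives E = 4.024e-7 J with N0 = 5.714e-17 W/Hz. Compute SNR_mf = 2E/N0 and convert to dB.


SNR_lin = 2 * 4.024e-7 / 5.714e-17 = 1.408e10
SNR_dB = 10*log10(1.408e10) = 101.5 dB

101.5 dB


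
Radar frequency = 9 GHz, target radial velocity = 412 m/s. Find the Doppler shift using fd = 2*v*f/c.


fd = 2 * 412 * 9000000000.0 / 3e8 = 24720.0 Hz

24720.0 Hz


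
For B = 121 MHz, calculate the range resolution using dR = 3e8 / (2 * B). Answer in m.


dR = 3e8 / (2 * 121000000.0) = 1.24 m

1.24 m


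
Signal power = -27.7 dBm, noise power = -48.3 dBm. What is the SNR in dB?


SNR = -27.7 - (-48.3) = 20.6 dB

20.6 dB


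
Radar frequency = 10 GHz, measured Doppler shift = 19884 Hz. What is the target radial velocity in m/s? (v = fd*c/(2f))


v = 19884 * 3e8 / (2 * 10000000000.0) = 298.3 m/s

298.3 m/s


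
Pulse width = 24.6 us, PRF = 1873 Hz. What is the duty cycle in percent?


DC = 24.6e-6 * 1873 * 100 = 4.61%

4.61%


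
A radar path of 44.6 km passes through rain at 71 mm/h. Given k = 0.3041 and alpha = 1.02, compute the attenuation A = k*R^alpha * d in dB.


gamma = 0.3041 * 71^1.02 = 23.512561 dB/km
A = 23.512561 * 44.6 = 1048.66 dB

1048.66 dB


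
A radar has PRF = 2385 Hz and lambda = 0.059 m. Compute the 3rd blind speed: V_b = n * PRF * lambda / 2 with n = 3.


V_blind = 3 * 2385 * 0.059 / 2 = 211.1 m/s

211.1 m/s


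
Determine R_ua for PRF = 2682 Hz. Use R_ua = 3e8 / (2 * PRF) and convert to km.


R_ua = 3e8 / (2 * 2682) = 55928.4 m = 55.9 km

55.9 km


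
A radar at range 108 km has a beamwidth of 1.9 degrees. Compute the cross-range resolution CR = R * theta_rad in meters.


BW_rad = 0.033161256
CR = 108000 * 0.033161256 = 3581.4 m

3581.4 m


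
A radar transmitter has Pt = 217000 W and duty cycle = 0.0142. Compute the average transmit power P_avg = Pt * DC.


P_avg = 217000 * 0.0142 = 3081.4 W

3081.4 W


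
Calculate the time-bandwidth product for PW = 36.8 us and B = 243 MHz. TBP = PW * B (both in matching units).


TBP = 36.8 * 243 = 8942.4

8942.4


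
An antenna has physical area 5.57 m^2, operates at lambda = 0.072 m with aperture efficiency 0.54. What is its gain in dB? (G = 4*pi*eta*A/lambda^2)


G_linear = 4*pi*0.54*5.57/0.072^2 = 7291.11
G_dB = 10*log10(7291.11) = 38.6 dB

38.6 dB


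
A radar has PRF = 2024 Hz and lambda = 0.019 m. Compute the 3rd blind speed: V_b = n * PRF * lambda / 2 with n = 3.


V_blind = 3 * 2024 * 0.019 / 2 = 57.7 m/s

57.7 m/s


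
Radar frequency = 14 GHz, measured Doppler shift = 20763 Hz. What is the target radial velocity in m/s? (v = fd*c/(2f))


v = 20763 * 3e8 / (2 * 14000000000.0) = 222.5 m/s

222.5 m/s


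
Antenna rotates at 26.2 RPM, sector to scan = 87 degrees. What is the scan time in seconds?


t = 87 / (26.2 * 360) * 60 = 0.55 s

0.55 s


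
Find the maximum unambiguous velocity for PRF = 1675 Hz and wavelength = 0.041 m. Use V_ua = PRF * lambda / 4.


V_ua = 1675 * 0.041 / 4 = 17.2 m/s

17.2 m/s


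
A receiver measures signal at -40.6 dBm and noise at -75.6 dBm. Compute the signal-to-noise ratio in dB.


SNR = -40.6 - (-75.6) = 35.0 dB

35.0 dB


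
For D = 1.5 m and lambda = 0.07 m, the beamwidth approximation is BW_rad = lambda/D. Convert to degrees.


BW_rad = 0.07 / 1.5 = 0.046667
BW_deg = 2.67 degrees

2.67 degrees


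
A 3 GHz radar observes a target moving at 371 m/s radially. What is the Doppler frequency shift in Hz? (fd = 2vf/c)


fd = 2 * 371 * 3000000000.0 / 3e8 = 7420.0 Hz

7420.0 Hz


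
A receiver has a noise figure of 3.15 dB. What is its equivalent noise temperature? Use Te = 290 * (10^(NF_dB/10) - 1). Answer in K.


NF_lin = 10^(3.15/10) = 2.06538
Te = 290 * (2.06538 - 1) = 309.0 K

309.0 K


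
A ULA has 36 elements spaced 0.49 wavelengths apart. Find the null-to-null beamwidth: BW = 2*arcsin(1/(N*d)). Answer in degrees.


1/(N*d) = 1/(36*0.49) = 0.056689
BW = 2*arcsin(0.056689) = 6.5 degrees

6.5 degrees


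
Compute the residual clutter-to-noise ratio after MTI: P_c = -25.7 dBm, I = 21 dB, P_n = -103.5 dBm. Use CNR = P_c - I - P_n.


CNR = -25.7 - 21 - (-103.5) = 56.8 dB

56.8 dB


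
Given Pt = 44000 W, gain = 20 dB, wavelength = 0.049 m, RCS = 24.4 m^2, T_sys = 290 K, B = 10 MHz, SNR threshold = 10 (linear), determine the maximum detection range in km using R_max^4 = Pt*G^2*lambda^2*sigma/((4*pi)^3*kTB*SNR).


G_lin = 10^(20/10) = 100.0
R^4 = 44000 * 100.0^2 * 0.049^2 * 24.4 / ((4*pi)^3 * 1.38e-23 * 290 * 10000000.0 * 10)
R^4 = 3.24585e16 m^4
R_max = (3.24585e16)^(1/4) = 13422.5 m = 13.4 km

13.4 km


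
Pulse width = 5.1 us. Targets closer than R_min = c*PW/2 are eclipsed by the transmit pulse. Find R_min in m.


R_min = 3e8 * 5.1e-6 / 2 = 765.0 m

765.0 m


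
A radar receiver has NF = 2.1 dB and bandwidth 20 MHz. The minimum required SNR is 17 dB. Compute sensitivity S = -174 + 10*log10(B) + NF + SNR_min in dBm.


10*log10(20000000.0) = 73.01
S = -174 + 73.01 + 2.1 + 17 = -81.9 dBm

-81.9 dBm


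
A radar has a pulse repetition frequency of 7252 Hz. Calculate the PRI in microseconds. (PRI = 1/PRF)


PRI = 1/7252 = 0.000137893 s = 137.9 us

137.9 us


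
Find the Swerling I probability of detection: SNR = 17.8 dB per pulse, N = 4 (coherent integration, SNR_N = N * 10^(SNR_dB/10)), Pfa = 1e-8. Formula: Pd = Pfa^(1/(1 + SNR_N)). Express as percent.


SNR_lin = 10^(17.8/10) = 60.25596
SNR_N = 4 * 60.25596 = 241.02384
1/(1 + SNR_N) = 1/242.02384 = 0.0041318
Pd = (1e-8)^0.0041318 = 0.92671
Pd = 92.7%

92.7%


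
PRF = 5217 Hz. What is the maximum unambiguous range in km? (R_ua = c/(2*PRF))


R_ua = 3e8 / (2 * 5217) = 28752.2 m = 28.8 km

28.8 km


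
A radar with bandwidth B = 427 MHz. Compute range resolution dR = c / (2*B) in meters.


dR = 3e8 / (2 * 427000000.0) = 0.35 m

0.35 m


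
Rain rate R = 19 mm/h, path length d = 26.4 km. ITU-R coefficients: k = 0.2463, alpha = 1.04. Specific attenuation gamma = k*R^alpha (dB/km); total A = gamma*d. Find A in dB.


gamma = 0.2463 * 19^1.04 = 5.264634 dB/km
A = 5.264634 * 26.4 = 138.99 dB

138.99 dB


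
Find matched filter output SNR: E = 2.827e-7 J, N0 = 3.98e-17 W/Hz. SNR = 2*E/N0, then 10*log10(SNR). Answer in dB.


SNR_lin = 2 * 2.827e-7 / 3.98e-17 = 1.421e10
SNR_dB = 10*log10(1.421e10) = 101.5 dB

101.5 dB


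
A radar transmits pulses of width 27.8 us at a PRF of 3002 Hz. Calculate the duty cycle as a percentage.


DC = 27.8e-6 * 3002 * 100 = 8.35%

8.35%


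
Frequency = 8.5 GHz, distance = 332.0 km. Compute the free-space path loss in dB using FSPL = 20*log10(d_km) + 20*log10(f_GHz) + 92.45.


20*log10(332.0) = 50.42
20*log10(8.5) = 18.59
FSPL = 161.5 dB

161.5 dB


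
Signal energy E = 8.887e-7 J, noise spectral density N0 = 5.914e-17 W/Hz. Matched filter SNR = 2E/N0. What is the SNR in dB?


SNR_lin = 2 * 8.887e-7 / 5.914e-17 = 3.005e10
SNR_dB = 10*log10(3.005e10) = 104.8 dB

104.8 dB


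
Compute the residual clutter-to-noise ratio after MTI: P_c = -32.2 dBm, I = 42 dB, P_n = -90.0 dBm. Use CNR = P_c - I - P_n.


CNR = -32.2 - 42 - (-90.0) = 15.8 dB

15.8 dB


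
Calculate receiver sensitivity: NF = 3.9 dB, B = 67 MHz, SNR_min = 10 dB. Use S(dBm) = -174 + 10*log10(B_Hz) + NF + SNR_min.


10*log10(67000000.0) = 78.26
S = -174 + 78.26 + 3.9 + 10 = -81.8 dBm

-81.8 dBm


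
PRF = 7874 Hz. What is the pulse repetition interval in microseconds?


PRI = 1/7874 = 0.0001270003 s = 127.0 us

127.0 us


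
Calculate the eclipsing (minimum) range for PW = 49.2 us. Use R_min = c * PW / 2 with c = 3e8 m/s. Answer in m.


R_min = 3e8 * 49.2e-6 / 2 = 7380.0 m

7380.0 m


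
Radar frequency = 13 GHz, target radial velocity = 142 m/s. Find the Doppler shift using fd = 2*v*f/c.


fd = 2 * 142 * 13000000000.0 / 3e8 = 12306.7 Hz

12306.7 Hz


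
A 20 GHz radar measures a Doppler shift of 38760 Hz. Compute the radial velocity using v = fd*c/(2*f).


v = 38760 * 3e8 / (2 * 20000000000.0) = 290.7 m/s

290.7 m/s


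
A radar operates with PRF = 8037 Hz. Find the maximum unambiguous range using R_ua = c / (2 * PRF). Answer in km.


R_ua = 3e8 / (2 * 8037) = 18663.7 m = 18.7 km

18.7 km


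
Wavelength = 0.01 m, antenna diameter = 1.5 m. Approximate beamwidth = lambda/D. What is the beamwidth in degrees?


BW_rad = 0.01 / 1.5 = 0.006667
BW_deg = 0.38 degrees

0.38 degrees


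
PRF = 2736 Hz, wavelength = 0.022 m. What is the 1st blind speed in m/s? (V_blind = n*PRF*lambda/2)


V_blind = 1 * 2736 * 0.022 / 2 = 30.1 m/s

30.1 m/s


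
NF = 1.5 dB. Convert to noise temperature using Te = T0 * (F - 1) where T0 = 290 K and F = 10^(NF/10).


NF_lin = 10^(1.5/10) = 1.412538
Te = 290 * (1.412538 - 1) = 119.6 K

119.6 K


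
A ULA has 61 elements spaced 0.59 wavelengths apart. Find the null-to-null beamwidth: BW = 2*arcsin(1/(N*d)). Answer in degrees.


1/(N*d) = 1/(61*0.59) = 0.027785
BW = 2*arcsin(0.027785) = 3.2 degrees

3.2 degrees


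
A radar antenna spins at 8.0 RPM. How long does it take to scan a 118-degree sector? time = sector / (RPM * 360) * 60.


t = 118 / (8.0 * 360) * 60 = 2.46 s

2.46 s


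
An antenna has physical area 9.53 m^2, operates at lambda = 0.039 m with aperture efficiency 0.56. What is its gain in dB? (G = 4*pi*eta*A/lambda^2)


G_linear = 4*pi*0.56*9.53/0.039^2 = 44092.18
G_dB = 10*log10(44092.18) = 46.4 dB

46.4 dB


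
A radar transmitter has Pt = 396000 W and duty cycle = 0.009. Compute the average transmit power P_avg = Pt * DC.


P_avg = 396000 * 0.009 = 3564.0 W

3564.0 W


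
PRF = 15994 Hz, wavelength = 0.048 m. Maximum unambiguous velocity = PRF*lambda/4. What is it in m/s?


V_ua = 15994 * 0.048 / 4 = 191.9 m/s

191.9 m/s


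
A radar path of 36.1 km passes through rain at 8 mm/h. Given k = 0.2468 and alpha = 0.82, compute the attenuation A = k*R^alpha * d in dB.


gamma = 0.2468 * 8^0.82 = 1.357935 dB/km
A = 1.357935 * 36.1 = 49.02 dB

49.02 dB


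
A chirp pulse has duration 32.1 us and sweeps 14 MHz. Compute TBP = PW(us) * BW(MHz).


TBP = 32.1 * 14 = 449.4

449.4


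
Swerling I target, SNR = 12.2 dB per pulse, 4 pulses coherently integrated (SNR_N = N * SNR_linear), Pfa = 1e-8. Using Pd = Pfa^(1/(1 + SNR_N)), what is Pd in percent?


SNR_lin = 10^(12.2/10) = 16.59587
SNR_N = 4 * 16.59587 = 66.38348
1/(1 + SNR_N) = 1/67.38348 = 0.0148404
Pd = (1e-8)^0.0148404 = 0.76081
Pd = 76.1%

76.1%


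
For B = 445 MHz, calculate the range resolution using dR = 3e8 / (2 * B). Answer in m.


dR = 3e8 / (2 * 445000000.0) = 0.34 m

0.34 m


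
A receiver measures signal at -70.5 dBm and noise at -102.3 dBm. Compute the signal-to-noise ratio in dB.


SNR = -70.5 - (-102.3) = 31.8 dB

31.8 dB


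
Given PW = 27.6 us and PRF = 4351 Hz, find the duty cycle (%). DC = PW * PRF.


DC = 27.6e-6 * 4351 * 100 = 12.01%

12.01%


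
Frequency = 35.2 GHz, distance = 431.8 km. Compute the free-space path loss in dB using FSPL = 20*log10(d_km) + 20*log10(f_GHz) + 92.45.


20*log10(431.8) = 52.71
20*log10(35.2) = 30.93
FSPL = 176.1 dB

176.1 dB


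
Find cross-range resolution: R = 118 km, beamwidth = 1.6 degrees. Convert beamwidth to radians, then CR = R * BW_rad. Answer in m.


BW_rad = 0.027925268
CR = 118000 * 0.027925268 = 3295.2 m

3295.2 m


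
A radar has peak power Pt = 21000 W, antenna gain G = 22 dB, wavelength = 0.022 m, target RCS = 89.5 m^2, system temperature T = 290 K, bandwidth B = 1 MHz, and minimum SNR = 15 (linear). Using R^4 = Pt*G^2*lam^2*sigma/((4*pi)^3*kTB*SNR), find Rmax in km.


G_lin = 10^(22/10) = 158.489319
R^4 = 21000 * 158.489319^2 * 0.022^2 * 89.5 / ((4*pi)^3 * 1.38e-23 * 290 * 1000000.0 * 15)
R^4 = 1.91818e17 m^4
R_max = (1.91818e17)^(1/4) = 20927.7 m = 20.9 km

20.9 km


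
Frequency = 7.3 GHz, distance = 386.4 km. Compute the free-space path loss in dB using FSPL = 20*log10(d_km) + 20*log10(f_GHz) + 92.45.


20*log10(386.4) = 51.74
20*log10(7.3) = 17.27
FSPL = 161.5 dB

161.5 dB


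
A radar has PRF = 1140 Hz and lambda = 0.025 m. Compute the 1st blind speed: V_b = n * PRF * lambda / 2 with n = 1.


V_blind = 1 * 1140 * 0.025 / 2 = 14.3 m/s

14.3 m/s


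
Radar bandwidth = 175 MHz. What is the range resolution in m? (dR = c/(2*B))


dR = 3e8 / (2 * 175000000.0) = 0.86 m

0.86 m


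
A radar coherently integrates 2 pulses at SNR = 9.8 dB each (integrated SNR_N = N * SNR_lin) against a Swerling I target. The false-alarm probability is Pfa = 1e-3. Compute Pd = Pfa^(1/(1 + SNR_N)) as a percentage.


SNR_lin = 10^(9.8/10) = 9.54993
SNR_N = 2 * 9.54993 = 19.09986
1/(1 + SNR_N) = 1/20.09986 = 0.0497516
Pd = (1e-3)^0.0497516 = 0.70916
Pd = 70.9%

70.9%


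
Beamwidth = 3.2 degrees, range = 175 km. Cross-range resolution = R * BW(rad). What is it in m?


BW_rad = 0.055850536
CR = 175000 * 0.055850536 = 9773.8 m

9773.8 m


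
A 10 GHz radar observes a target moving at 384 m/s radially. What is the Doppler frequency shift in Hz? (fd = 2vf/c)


fd = 2 * 384 * 10000000000.0 / 3e8 = 25600.0 Hz

25600.0 Hz


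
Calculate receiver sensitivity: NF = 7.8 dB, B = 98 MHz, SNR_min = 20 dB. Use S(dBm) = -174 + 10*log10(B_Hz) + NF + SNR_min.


10*log10(98000000.0) = 79.91
S = -174 + 79.91 + 7.8 + 20 = -66.3 dBm

-66.3 dBm


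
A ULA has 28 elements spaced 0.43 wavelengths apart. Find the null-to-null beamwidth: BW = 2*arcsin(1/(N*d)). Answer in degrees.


1/(N*d) = 1/(28*0.43) = 0.083056
BW = 2*arcsin(0.083056) = 9.5 degrees

9.5 degrees


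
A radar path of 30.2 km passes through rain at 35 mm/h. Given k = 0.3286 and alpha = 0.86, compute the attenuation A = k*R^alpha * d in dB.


gamma = 0.3286 * 35^0.86 = 6.991431 dB/km
A = 6.991431 * 30.2 = 211.14 dB

211.14 dB


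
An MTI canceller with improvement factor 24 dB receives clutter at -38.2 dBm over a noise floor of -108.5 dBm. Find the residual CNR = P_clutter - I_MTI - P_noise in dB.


CNR = -38.2 - 24 - (-108.5) = 46.3 dB

46.3 dB


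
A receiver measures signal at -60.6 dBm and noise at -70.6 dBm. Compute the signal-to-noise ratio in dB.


SNR = -60.6 - (-70.6) = 10.0 dB

10.0 dB


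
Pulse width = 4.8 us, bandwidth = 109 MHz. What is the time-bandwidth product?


TBP = 4.8 * 109 = 523.2

523.2


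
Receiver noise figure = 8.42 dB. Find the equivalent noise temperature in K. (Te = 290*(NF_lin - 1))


NF_lin = 10^(8.42/10) = 6.950243
Te = 290 * (6.950243 - 1) = 1725.6 K

1725.6 K


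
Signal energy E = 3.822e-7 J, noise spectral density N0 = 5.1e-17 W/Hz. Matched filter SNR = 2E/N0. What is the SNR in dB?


SNR_lin = 2 * 3.822e-7 / 5.1e-17 = 1.499e10
SNR_dB = 10*log10(1.499e10) = 101.8 dB

101.8 dB


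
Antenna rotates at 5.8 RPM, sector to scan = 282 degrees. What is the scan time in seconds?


t = 282 / (5.8 * 360) * 60 = 8.1 s

8.1 s


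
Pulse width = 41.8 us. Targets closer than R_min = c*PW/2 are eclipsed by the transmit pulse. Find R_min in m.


R_min = 3e8 * 41.8e-6 / 2 = 6270.0 m

6270.0 m


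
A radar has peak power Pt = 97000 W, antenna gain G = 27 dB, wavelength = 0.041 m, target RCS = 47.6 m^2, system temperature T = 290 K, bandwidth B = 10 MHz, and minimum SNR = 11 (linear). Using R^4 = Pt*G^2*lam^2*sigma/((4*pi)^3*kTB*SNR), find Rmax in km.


G_lin = 10^(27/10) = 501.187234
R^4 = 97000 * 501.187234^2 * 0.041^2 * 47.6 / ((4*pi)^3 * 1.38e-23 * 290 * 10000000.0 * 11)
R^4 = 2.23176e18 m^4
R_max = (2.23176e18)^(1/4) = 38651.1 m = 38.7 km

38.7 km


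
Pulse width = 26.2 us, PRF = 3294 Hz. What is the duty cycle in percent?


DC = 26.2e-6 * 3294 * 100 = 8.63%

8.63%


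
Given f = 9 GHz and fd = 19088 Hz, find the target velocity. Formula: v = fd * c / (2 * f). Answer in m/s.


v = 19088 * 3e8 / (2 * 9000000000.0) = 318.1 m/s

318.1 m/s


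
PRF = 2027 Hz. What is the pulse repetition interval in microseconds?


PRI = 1/2027 = 0.0004933399 s = 493.3 us

493.3 us


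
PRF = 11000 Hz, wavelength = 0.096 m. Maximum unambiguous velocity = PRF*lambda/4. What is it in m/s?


V_ua = 11000 * 0.096 / 4 = 264.0 m/s

264.0 m/s


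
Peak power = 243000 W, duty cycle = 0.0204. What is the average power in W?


P_avg = 243000 * 0.0204 = 4957.2 W

4957.2 W


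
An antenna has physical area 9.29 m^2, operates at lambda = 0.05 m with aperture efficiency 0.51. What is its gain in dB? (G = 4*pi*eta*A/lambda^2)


G_linear = 4*pi*0.51*9.29/0.05^2 = 23815.28
G_dB = 10*log10(23815.28) = 43.8 dB

43.8 dB


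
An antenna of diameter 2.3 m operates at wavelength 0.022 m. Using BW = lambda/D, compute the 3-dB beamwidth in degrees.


BW_rad = 0.022 / 2.3 = 0.009565
BW_deg = 0.55 degrees

0.55 degrees


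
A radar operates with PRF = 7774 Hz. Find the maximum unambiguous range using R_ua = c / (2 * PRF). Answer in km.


R_ua = 3e8 / (2 * 7774) = 19295.1 m = 19.3 km

19.3 km


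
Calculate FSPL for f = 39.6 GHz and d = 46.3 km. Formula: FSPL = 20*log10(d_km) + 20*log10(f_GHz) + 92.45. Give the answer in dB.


20*log10(46.3) = 33.31
20*log10(39.6) = 31.95
FSPL = 157.7 dB

157.7 dB


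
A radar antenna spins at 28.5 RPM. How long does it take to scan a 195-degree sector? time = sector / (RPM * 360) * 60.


t = 195 / (28.5 * 360) * 60 = 1.14 s

1.14 s


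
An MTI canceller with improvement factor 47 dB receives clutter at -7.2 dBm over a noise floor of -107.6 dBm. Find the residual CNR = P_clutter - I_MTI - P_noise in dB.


CNR = -7.2 - 47 - (-107.6) = 53.4 dB

53.4 dB


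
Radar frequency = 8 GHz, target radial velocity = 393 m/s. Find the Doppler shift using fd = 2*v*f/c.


fd = 2 * 393 * 8000000000.0 / 3e8 = 20960.0 Hz

20960.0 Hz


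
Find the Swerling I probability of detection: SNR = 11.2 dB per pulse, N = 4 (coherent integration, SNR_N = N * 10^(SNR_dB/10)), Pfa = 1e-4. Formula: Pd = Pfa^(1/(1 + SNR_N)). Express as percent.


SNR_lin = 10^(11.2/10) = 13.18257
SNR_N = 4 * 13.18257 = 52.73028
1/(1 + SNR_N) = 1/53.73028 = 0.0186115
Pd = (1e-4)^0.0186115 = 0.84247
Pd = 84.2%

84.2%


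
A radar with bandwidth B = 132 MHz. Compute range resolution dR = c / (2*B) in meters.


dR = 3e8 / (2 * 132000000.0) = 1.14 m

1.14 m


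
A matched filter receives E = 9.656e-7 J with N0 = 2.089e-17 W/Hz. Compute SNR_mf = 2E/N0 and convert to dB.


SNR_lin = 2 * 9.656e-7 / 2.089e-17 = 9.245e10
SNR_dB = 10*log10(9.245e10) = 109.7 dB

109.7 dB


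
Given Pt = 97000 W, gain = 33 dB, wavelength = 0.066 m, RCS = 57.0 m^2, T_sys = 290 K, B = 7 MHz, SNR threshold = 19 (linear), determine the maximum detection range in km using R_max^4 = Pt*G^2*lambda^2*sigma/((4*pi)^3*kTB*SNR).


G_lin = 10^(33/10) = 1995.262315
R^4 = 97000 * 1995.262315^2 * 0.066^2 * 57.0 / ((4*pi)^3 * 1.38e-23 * 290 * 7000000.0 * 19)
R^4 = 9.07771e19 m^4
R_max = (9.07771e19)^(1/4) = 97609.9 m = 97.6 km

97.6 km


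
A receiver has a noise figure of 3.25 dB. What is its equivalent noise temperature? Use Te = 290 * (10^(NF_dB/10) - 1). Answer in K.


NF_lin = 10^(3.25/10) = 2.113489
Te = 290 * (2.113489 - 1) = 322.9 K

322.9 K


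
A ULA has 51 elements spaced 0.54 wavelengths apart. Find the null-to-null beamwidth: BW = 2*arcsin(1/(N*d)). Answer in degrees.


1/(N*d) = 1/(51*0.54) = 0.036311
BW = 2*arcsin(0.036311) = 4.2 degrees

4.2 degrees


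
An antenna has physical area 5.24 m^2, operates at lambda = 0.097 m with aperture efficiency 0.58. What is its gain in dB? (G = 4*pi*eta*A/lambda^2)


G_linear = 4*pi*0.58*5.24/0.097^2 = 4059.06
G_dB = 10*log10(4059.06) = 36.1 dB

36.1 dB


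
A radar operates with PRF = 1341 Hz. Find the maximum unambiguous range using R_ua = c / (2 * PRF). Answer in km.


R_ua = 3e8 / (2 * 1341) = 111856.8 m = 111.9 km

111.9 km


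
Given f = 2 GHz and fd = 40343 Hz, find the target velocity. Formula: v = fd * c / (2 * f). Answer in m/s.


v = 40343 * 3e8 / (2 * 2000000000.0) = 3025.7 m/s

3025.7 m/s


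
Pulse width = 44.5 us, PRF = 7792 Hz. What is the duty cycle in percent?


DC = 44.5e-6 * 7792 * 100 = 34.67%

34.67%


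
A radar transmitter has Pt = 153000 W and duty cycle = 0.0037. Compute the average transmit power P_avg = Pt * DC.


P_avg = 153000 * 0.0037 = 566.1 W

566.1 W


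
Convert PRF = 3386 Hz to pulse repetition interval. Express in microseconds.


PRI = 1/3386 = 0.0002953337 s = 295.3 us

295.3 us


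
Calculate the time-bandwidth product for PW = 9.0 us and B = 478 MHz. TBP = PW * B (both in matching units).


TBP = 9.0 * 478 = 4302.0

4302.0


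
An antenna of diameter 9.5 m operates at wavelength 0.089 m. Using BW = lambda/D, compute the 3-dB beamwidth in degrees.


BW_rad = 0.089 / 9.5 = 0.009368
BW_deg = 0.54 degrees

0.54 degrees


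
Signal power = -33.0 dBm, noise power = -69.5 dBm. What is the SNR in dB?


SNR = -33.0 - (-69.5) = 36.5 dB

36.5 dB


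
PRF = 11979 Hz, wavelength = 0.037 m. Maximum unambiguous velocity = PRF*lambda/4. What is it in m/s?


V_ua = 11979 * 0.037 / 4 = 110.8 m/s

110.8 m/s


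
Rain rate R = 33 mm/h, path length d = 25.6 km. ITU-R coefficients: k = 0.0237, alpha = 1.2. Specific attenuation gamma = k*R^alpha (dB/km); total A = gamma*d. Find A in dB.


gamma = 0.0237 * 33^1.2 = 1.573856 dB/km
A = 1.573856 * 25.6 = 40.29 dB

40.29 dB


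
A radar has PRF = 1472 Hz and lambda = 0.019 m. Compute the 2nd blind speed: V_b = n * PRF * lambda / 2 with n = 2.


V_blind = 2 * 1472 * 0.019 / 2 = 28.0 m/s

28.0 m/s


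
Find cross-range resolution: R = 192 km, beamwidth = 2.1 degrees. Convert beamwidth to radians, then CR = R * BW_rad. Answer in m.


BW_rad = 0.036651914
CR = 192000 * 0.036651914 = 7037.2 m

7037.2 m


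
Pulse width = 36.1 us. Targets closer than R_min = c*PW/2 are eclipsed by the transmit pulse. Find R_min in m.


R_min = 3e8 * 36.1e-6 / 2 = 5415.0 m

5415.0 m


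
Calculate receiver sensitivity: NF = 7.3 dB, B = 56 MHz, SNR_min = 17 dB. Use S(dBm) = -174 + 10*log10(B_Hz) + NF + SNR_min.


10*log10(56000000.0) = 77.48
S = -174 + 77.48 + 7.3 + 17 = -72.2 dBm

-72.2 dBm


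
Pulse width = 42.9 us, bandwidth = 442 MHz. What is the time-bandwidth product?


TBP = 42.9 * 442 = 18961.8

18961.8


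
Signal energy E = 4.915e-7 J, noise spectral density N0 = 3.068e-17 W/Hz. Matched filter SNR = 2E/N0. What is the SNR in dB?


SNR_lin = 2 * 4.915e-7 / 3.068e-17 = 3.204e10
SNR_dB = 10*log10(3.204e10) = 105.1 dB

105.1 dB


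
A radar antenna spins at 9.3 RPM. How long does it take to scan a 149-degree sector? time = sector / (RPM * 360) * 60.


t = 149 / (9.3 * 360) * 60 = 2.67 s

2.67 s


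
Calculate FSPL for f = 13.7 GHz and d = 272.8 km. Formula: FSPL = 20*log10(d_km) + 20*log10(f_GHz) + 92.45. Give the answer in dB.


20*log10(272.8) = 48.72
20*log10(13.7) = 22.73
FSPL = 163.9 dB

163.9 dB


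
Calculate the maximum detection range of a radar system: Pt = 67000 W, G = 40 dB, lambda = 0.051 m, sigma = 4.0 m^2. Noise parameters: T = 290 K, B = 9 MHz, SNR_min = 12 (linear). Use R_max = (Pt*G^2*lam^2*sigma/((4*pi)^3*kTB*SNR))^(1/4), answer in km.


G_lin = 10^(40/10) = 10000.0
R^4 = 67000 * 10000.0^2 * 0.051^2 * 4.0 / ((4*pi)^3 * 1.38e-23 * 290 * 9000000.0 * 12)
R^4 = 8.12727e19 m^4
R_max = (8.12727e19)^(1/4) = 94948.1 m = 94.9 km

94.9 km


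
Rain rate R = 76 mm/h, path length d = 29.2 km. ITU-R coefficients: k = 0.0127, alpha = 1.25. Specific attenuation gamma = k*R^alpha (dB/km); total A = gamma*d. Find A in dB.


gamma = 0.0127 * 76^1.25 = 2.849842 dB/km
A = 2.849842 * 29.2 = 83.22 dB

83.22 dB


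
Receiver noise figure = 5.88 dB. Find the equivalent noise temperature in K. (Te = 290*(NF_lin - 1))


NF_lin = 10^(5.88/10) = 3.872576
Te = 290 * (3.872576 - 1) = 833.0 K

833.0 K


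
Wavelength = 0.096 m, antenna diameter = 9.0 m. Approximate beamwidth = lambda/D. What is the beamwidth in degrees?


BW_rad = 0.096 / 9.0 = 0.010667
BW_deg = 0.61 degrees

0.61 degrees


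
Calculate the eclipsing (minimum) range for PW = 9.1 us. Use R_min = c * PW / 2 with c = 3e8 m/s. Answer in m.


R_min = 3e8 * 9.1e-6 / 2 = 1365.0 m

1365.0 m


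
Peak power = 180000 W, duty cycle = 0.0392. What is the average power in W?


P_avg = 180000 * 0.0392 = 7056.0 W

7056.0 W


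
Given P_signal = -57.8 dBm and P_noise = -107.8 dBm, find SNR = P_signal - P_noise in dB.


SNR = -57.8 - (-107.8) = 50.0 dB

50.0 dB


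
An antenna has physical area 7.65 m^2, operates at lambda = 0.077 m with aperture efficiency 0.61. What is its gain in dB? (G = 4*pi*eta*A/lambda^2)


G_linear = 4*pi*0.61*7.65/0.077^2 = 9890.53
G_dB = 10*log10(9890.53) = 40.0 dB

40.0 dB


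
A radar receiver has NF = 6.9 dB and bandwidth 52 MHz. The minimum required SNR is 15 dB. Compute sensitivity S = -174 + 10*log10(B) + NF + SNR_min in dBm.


10*log10(52000000.0) = 77.16
S = -174 + 77.16 + 6.9 + 15 = -74.9 dBm

-74.9 dBm


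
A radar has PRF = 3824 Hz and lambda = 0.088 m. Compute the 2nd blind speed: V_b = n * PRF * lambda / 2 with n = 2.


V_blind = 2 * 3824 * 0.088 / 2 = 336.5 m/s

336.5 m/s


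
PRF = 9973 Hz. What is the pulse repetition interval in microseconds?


PRI = 1/9973 = 0.0001002707 s = 100.3 us

100.3 us


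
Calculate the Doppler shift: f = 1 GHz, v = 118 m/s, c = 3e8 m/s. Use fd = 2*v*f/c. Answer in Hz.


fd = 2 * 118 * 1000000000.0 / 3e8 = 786.7 Hz

786.7 Hz


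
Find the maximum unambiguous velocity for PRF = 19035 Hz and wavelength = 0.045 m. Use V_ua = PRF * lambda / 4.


V_ua = 19035 * 0.045 / 4 = 214.1 m/s

214.1 m/s


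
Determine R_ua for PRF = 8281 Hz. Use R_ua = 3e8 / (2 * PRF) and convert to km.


R_ua = 3e8 / (2 * 8281) = 18113.8 m = 18.1 km

18.1 km


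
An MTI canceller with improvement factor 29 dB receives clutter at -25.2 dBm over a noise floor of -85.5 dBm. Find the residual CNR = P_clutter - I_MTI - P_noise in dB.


CNR = -25.2 - 29 - (-85.5) = 31.3 dB

31.3 dB


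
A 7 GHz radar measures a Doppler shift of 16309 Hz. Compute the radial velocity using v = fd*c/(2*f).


v = 16309 * 3e8 / (2 * 7000000000.0) = 349.5 m/s

349.5 m/s
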